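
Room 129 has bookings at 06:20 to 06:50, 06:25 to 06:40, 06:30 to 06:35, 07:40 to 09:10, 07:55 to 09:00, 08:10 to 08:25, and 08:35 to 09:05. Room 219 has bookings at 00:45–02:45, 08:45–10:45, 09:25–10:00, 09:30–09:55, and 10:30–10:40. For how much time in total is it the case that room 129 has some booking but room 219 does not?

First set merges to 06:20–06:50, 07:40–09:10.
Second set merges to 00:45–02:45, 08:45–10:45.
A \ B = 06:20–06:50, 07:40–08:45.
Total: 30 min + 1 h 5 min = 1 h 35 min.

1 h 35 min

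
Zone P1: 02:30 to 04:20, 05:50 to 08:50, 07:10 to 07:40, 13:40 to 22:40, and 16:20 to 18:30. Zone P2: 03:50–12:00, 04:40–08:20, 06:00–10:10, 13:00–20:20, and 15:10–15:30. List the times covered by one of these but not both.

Merge the first list: 02:30–04:20, 05:50–08:50, 13:40–22:40.
Merge the second list: 03:50–12:00, 13:00–20:20.
A but not B: 02:30–03:50, 20:20–22:40.
B but not A: 04:20–05:50, 08:50–12:00, 13:00–13:40.
Combining gives A △ B.

02:30–03:50, 04:20–05:50, 08:50–12:00, 13:00–13:40, 20:20–22:40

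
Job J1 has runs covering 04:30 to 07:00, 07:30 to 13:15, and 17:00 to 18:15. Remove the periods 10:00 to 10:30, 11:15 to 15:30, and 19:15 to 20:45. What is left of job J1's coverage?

04:30–07:00 is untouched.
07:30–13:15 with B removed leaves 07:30–10:00, 10:30–11:15.
17:00–18:15 is untouched.

04:30–07:00, 07:30–10:00, 10:30–11:15, 17:00–18:15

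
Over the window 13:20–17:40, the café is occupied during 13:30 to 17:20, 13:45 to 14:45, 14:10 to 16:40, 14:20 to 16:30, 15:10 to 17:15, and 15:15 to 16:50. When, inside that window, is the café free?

After merging, the occupied span is 13:30–17:20.
Uncovered inside 13:20–17:40: 13:20–13:30, 17:20–17:40.

13:20–13:30, 17:20–17:40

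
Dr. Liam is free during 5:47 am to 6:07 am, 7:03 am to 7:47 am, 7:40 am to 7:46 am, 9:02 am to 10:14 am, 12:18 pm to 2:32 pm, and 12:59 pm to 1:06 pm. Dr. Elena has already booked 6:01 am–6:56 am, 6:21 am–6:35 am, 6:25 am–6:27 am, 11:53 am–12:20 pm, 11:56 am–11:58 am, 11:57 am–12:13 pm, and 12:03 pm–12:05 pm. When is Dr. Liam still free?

5:47 am–6:01 am, 7:03 am–7:47 am, 9:02 am–10:14 am, 12:20 pm–2:32 pm

First set merges to 5:47 am–6:07 am, 7:03 am–7:47 am, 9:02 am–10:14 am, 12:18 pm–2:32 pm.
Second set merges to 6:01 am–6:56 am, 11:53 am–12:20 pm.
5:47 am–6:07 am minus B → 5:47 am–6:01 am.
7:03 am–7:47 am: no B overlap → unchanged.
9:02 am–10:14 am: no B overlap → unchanged.
12:18 pm–2:32 pm minus B → 12:20 pm–2:32 pm.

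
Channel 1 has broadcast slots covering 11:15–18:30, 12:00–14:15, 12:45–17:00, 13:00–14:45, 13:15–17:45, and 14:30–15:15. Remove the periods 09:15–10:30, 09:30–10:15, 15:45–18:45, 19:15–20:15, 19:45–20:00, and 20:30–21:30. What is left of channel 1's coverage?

11:15-15:45

Merge the first list: 11:15-18:30.
Merge the second list: 09:15-10:30, 15:45-18:45, 19:15-20:15, 20:30-21:30.
11:15-18:30 minus B → 11:15-15:45.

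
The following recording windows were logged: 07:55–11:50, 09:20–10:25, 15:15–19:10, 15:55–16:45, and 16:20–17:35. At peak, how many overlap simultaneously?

Walk the sorted start/end points keeping a running depth.
The depth first hits 3 at 16:20.

3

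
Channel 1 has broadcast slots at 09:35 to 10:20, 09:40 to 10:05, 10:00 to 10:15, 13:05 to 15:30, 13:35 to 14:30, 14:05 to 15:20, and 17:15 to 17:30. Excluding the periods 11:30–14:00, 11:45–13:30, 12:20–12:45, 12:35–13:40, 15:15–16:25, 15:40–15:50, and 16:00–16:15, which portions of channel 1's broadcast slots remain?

09:35–10:20, 14:00–15:15, 17:15–17:30

A, merged: 09:35–10:20, 13:05–15:30, 17:15–17:30.
B, merged: 11:30–14:00, 15:15–16:25.
09:35–10:20: nothing removed.
13:05–15:30 \ B = 14:00–15:15.
17:15–17:30: nothing removed.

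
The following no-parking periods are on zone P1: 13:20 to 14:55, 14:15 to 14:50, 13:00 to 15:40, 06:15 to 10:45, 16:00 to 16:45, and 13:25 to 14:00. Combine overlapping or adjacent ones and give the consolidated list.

Sort by start: 06:15–10:45, 13:00–15:40, 13:20–14:55, 13:25–14:00, 14:15–14:50, 16:00–16:45.
13:00–15:40 is disjoint → start new block.
13:20–14:55 overlaps/touches 13:00–15:40 → extend to 13:00–15:40.
13:25–14:00 overlaps/touches 13:00–15:40 → extend to 13:00–15:40.
14:15–14:50 overlaps/touches 13:00–15:40 → extend to 13:00–15:40.
16:00–16:45 is disjoint → start new block.

06:15–10:45, 13:00–15:40, 16:00–16:45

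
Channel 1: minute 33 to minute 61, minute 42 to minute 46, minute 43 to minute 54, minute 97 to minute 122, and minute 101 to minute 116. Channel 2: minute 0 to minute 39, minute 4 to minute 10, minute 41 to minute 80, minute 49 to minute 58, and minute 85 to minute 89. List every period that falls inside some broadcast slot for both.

A, merged: minute 33 to minute 61, minute 97 to minute 122.
B, merged: minute 0 to minute 39, minute 41 to minute 80, minute 85 to minute 89.
minute 33 to minute 61 meets the second set on minute 33 to minute 39, minute 41 to minute 61.
minute 97 to minute 122: no overlap with the second set.

minute 33 to minute 39, minute 41 to minute 61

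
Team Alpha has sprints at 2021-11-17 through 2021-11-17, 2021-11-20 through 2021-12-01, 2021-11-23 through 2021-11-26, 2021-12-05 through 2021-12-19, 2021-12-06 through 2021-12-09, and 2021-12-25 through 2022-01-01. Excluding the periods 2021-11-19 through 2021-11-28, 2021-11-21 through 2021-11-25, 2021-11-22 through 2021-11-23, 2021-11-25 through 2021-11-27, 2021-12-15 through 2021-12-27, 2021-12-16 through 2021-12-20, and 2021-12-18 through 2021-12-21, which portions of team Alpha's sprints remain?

First set merges to 2021-11-17 through 2021-11-17, 2021-11-20 through 2021-12-01, 2021-12-05 through 2021-12-19, 2021-12-25 through 2022-01-01.
Second set merges to 2021-11-19 through 2021-11-28, 2021-12-15 through 2021-12-27.
2021-11-17 through 2021-11-17: nothing removed.
2021-11-20 through 2021-12-01 \ B = 2021-11-29 through 2021-12-01.
2021-12-05 through 2021-12-19 \ B = 2021-12-05 through 2021-12-14.
2021-12-25 through 2022-01-01 \ B = 2021-12-28 through 2022-01-01.

2021-11-17 through 2021-11-17, 2021-11-29 through 2021-12-01, 2021-12-05 through 2021-12-14, 2021-12-28 through 2022-01-01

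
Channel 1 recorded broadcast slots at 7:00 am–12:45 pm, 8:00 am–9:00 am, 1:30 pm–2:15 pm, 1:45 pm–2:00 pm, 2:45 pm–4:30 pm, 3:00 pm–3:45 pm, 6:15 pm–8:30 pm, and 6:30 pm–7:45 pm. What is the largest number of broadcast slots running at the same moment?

2

Walk the sorted start/end points keeping a running depth.
The depth first hits 2 at 8:00 am.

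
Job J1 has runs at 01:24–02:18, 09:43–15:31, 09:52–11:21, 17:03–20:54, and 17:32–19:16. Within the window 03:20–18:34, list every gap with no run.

03:20–09:43, 15:31–17:03

After merging, the occupied span is 01:24–02:18, 09:43–15:31, 17:03–20:54.
Gaps within 03:20–18:34: 03:20–09:43, 15:31–17:03.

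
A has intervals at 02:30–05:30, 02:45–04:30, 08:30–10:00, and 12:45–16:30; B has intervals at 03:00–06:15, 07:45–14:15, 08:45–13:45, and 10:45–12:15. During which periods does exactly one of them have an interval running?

02:30–03:00, 05:30–06:15, 07:45–08:30, 10:00–12:45, 14:15–16:30

Merge the first list: 02:30–05:30, 08:30–10:00, 12:45–16:30.
Merge the second list: 03:00–06:15, 07:45–14:15.
Only in the first: 02:30–03:00, 14:15–16:30.
Only in the second: 05:30–06:15, 07:45–08:30, 10:00–12:45.
Together these are the periods covered by exactly one.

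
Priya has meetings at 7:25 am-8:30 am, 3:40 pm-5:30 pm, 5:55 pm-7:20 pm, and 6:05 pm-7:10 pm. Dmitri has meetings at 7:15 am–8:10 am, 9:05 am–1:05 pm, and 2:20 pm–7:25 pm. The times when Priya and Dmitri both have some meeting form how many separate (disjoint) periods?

3

First set merges to 7:25 am–8:30 am, 3:40 pm–5:30 pm, 5:55 pm–7:20 pm.
A ∩ B = 7:25 am–8:10 am, 3:40 pm–5:30 pm, 5:55 pm–7:20 pm.
That is 3 disjoint pieces.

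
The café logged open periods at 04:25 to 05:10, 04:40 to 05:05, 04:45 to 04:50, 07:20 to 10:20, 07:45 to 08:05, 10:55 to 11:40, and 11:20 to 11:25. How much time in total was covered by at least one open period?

4 h 30 min

Merged: 04:25–05:10, 07:20–10:20, 10:55–11:40.
Lengths: 45 min + 3 h + 45 min = 4 h 30 min.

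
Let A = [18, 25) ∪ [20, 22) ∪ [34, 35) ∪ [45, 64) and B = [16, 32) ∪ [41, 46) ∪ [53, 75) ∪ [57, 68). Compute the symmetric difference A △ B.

[16, 18) ∪ [25, 32) ∪ [34, 35) ∪ [41, 45) ∪ [46, 53) ∪ [64, 75)

A, merged: [18, 25), [34, 35), [45, 64).
B, merged: [16, 32), [41, 46), [53, 75).
A \ B = [34, 35), [46, 53).
B \ A = [16, 18), [25, 32), [41, 45), [64, 75).
Union of the two gives the symmetric difference.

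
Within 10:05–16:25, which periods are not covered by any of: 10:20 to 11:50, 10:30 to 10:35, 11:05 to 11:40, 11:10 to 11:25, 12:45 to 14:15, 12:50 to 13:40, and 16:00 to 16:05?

After merging, the occupied span is 10:20–11:50, 12:45–14:15, 16:00–16:05.
Gaps within 10:05–16:25: 10:05–10:20, 11:50–12:45, 14:15–16:00, 16:05–16:25.

10:05–10:20, 11:50–12:45, 14:15–16:00, 16:05–16:25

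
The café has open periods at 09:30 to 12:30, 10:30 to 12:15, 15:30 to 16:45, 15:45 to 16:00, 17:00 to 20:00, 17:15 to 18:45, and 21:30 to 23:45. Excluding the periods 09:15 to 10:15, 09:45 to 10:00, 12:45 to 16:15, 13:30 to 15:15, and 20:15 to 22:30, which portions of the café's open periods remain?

Merge the first list: 09:30–12:30, 15:30–16:45, 17:00–20:00, 21:30–23:45.
Merge the second list: 09:15–10:15, 12:45–16:15, 20:15–22:30.
09:30–12:30 with B removed leaves 10:15–12:30.
15:30–16:45 with B removed leaves 16:15–16:45.
17:00–20:00 is untouched.
21:30–23:45 with B removed leaves 22:30–23:45.

10:15–12:30, 16:15–16:45, 17:00–20:00, 22:30–23:45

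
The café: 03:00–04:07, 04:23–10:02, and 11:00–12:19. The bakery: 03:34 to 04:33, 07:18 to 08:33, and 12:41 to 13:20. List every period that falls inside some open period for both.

03:34–04:07, 04:23–04:33, 07:18–08:33

03:00–04:07 ∩ B → 03:34–04:07.
04:23–10:02 ∩ B → 04:23–04:33, 07:18–08:33.
11:00–12:19 meets no B interval.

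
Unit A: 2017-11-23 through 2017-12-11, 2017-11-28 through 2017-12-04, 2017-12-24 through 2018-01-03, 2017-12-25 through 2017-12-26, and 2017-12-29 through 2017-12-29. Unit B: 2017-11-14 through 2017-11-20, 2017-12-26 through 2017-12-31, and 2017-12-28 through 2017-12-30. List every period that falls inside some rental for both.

A, merged: 2017-11-23 through 2017-12-11, 2017-12-24 through 2018-01-03.
B, merged: 2017-11-14 through 2017-11-20, 2017-12-26 through 2017-12-31.
2017-11-23 through 2017-12-11: no overlap with the second set.
2017-12-24 through 2018-01-03 meets the second set on 2017-12-26 through 2017-12-31.

2017-12-26 through 2017-12-31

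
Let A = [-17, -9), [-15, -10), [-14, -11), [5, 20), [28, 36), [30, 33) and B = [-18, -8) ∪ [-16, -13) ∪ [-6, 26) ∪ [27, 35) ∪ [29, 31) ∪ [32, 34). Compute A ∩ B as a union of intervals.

A, merged: [-17, -9), [5, 20), [28, 36).
B, merged: [-18, -8), [-6, 26), [27, 35).
[-17, -9) ∩ B → [-17, -9).
[5, 20) ∩ B → [5, 20).
[28, 36) ∩ B → [28, 35).

[-17, -9) ∪ [5, 20) ∪ [28, 35)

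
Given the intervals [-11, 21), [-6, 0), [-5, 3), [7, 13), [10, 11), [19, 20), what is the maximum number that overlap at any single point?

Sweep endpoints in order; track running count of active intervals.
Peak of 3 reached at -5.

3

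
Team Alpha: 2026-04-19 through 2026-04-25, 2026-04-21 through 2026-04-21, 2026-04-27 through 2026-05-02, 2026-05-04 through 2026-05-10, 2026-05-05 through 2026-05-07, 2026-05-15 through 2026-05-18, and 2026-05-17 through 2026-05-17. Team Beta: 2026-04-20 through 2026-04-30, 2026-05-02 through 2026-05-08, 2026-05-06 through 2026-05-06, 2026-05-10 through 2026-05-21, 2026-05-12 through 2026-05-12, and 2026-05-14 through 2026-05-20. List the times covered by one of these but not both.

2026-04-19 through 2026-04-19, 2026-04-26 through 2026-04-26, 2026-05-01 through 2026-05-01, 2026-05-03 through 2026-05-03, 2026-05-09 through 2026-05-09, 2026-05-11 through 2026-05-14, 2026-05-19 through 2026-05-21

First set merges to 2026-04-19 through 2026-04-25, 2026-04-27 through 2026-05-02, 2026-05-04 through 2026-05-10, 2026-05-15 through 2026-05-18.
Second set merges to 2026-04-20 through 2026-04-30, 2026-05-02 through 2026-05-08, 2026-05-10 through 2026-05-21.
Only in the first: 2026-04-19 through 2026-04-19, 2026-05-01 through 2026-05-01, 2026-05-09 through 2026-05-09.
Only in the second: 2026-04-26 through 2026-04-26, 2026-05-03 through 2026-05-03, 2026-05-11 through 2026-05-14, 2026-05-19 through 2026-05-21.
Together these are the periods covered by exactly one.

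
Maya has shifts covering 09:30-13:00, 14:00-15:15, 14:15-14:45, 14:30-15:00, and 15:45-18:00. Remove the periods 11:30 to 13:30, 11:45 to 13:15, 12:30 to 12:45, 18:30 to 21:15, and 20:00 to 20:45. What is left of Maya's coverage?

09:30–11:30, 14:00–15:15, 15:45–18:00

Merge the first list: 09:30–13:00, 14:00–15:15, 15:45–18:00.
Merge the second list: 11:30–13:30, 18:30–21:15.
09:30–13:00 with B removed leaves 09:30–11:30.
14:00–15:15 is untouched.
15:45–18:00 is untouched.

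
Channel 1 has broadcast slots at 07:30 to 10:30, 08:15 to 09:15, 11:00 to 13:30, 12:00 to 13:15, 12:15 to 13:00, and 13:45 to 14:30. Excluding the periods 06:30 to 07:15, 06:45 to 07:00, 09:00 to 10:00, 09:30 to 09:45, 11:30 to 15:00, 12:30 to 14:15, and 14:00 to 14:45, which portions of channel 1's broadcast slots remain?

First set merges to 07:30–10:30, 11:00–13:30, 13:45–14:30.
Second set merges to 06:30–07:15, 09:00–10:00, 11:30–15:00.
07:30–10:30 minus B → 07:30–09:00, 10:00–10:30.
11:00–13:30 minus B → 11:00–11:30.
13:45–14:30: fully covered by B → removed.

07:30–09:00, 10:00–10:30, 11:00–11:30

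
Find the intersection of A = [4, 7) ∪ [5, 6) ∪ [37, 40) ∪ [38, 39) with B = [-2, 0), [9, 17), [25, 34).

Merge the first list: [4, 7), [37, 40).
[4, 7) meets no B interval.
[37, 40) meets no B interval.
No overlap.

none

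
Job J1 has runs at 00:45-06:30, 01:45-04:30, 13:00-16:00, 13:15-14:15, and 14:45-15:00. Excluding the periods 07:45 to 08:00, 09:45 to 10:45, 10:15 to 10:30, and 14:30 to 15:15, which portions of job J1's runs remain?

Merge the first list: 00:45–06:30, 13:00–16:00.
Merge the second list: 07:45–08:00, 09:45–10:45, 14:30–15:15.
00:45–06:30: nothing removed.
13:00–16:00 \ B = 13:00–14:30, 15:15–16:00.

00:45–06:30, 13:00–14:30, 15:15–16:00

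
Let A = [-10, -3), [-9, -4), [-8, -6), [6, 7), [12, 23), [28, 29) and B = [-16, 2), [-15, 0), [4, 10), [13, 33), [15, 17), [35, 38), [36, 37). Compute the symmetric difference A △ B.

Merge the first list: [-10, -3), [6, 7), [12, 23), [28, 29).
Merge the second list: [-16, 2), [4, 10), [13, 33), [35, 38).
A \ B = [12, 13).
B \ A = [-16, -10), [-3, 2), [4, 6), [7, 10), [23, 28), [29, 33), [35, 38).
Union of the two gives the symmetric difference.

[-16, -10) ∪ [-3, 2) ∪ [4, 6) ∪ [7, 10) ∪ [12, 13) ∪ [23, 28) ∪ [29, 33) ∪ [35, 38)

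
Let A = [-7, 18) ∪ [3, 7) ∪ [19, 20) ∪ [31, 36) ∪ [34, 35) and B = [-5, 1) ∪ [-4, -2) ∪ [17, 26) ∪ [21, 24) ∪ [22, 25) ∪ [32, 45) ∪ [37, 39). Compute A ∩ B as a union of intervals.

[-5, 1) ∪ [17, 18) ∪ [19, 20) ∪ [32, 36)

A, merged: [-7, 18), [19, 20), [31, 36).
B, merged: [-5, 1), [17, 26), [32, 45).
[-7, 18) ∩ B → [-5, 1), [17, 18).
[19, 20) ∩ B → [19, 20).
[31, 36) ∩ B → [32, 36).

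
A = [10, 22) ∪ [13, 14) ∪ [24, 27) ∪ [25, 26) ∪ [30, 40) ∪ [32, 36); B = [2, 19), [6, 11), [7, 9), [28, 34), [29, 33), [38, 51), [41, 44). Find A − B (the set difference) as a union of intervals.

[19, 22) ∪ [24, 27) ∪ [34, 38)

First set merges to [10, 22), [24, 27), [30, 40).
Second set merges to [2, 19), [28, 34), [38, 51).
[10, 22) minus B → [19, 22).
[24, 27): no B overlap → unchanged.
[30, 40) minus B → [34, 38).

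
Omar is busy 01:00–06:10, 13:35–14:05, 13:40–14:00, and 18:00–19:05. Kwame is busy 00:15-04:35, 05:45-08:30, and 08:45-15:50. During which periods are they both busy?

A, merged: 01:00-06:10, 13:35-14:05, 18:00-19:05.
01:00-06:10 meets the second set on 01:00-04:35, 05:45-06:10.
13:35-14:05 meets the second set on 13:35-14:05.
18:00-19:05: no overlap with the second set.

01:00-04:35, 05:45-06:10, 13:35-14:05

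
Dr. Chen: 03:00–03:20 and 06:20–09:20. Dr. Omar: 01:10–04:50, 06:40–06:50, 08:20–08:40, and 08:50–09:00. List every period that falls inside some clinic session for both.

03:00-03:20, 06:40-06:50, 08:20-08:40, 08:50-09:00

03:00-03:20 ∩ B → 03:00-03:20.
06:20-09:20 ∩ B → 06:40-06:50, 08:20-08:40, 08:50-09:00.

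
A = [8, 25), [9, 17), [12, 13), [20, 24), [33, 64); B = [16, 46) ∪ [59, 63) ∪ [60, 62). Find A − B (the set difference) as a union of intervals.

[8, 16) ∪ [46, 59) ∪ [63, 64)

Merge the first list: [8, 25), [33, 64).
Merge the second list: [16, 46), [59, 63).
[8, 25) with B removed leaves [8, 16).
[33, 64) with B removed leaves [46, 59), [63, 64).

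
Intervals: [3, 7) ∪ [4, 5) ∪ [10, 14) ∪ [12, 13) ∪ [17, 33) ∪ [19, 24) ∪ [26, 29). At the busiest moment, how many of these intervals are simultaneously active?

At 4, 2 of the intervals are simultaneously active.
No point has more.

2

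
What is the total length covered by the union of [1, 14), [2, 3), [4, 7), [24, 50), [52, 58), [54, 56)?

45

Merged: [1, 14), [24, 50), [52, 58).
Lengths: 13 + 26 + 6 = 45.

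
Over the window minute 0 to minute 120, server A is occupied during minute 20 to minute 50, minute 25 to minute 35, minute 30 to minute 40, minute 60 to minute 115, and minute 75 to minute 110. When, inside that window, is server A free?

minute 0 to minute 20, minute 50 to minute 60, minute 115 to minute 120

After merging, the occupied span is minute 20 to minute 50, minute 60 to minute 115.
Uncovered inside minute 0 to minute 120: minute 0 to minute 20, minute 50 to minute 60, minute 115 to minute 120.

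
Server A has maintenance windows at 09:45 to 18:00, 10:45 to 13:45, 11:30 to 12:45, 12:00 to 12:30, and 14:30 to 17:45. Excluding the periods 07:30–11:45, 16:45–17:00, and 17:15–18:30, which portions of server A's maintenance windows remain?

A, merged: 09:45–18:00.
09:45–18:00 minus B → 11:45–16:45, 17:00–17:15.

11:45–16:45, 17:00–17:15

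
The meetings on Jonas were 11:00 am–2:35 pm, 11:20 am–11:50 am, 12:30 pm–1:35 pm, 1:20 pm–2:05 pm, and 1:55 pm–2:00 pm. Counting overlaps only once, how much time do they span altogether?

3 h 35 min

Merged: 11:00 am–2:35 pm.
Length: 3 h 35 min.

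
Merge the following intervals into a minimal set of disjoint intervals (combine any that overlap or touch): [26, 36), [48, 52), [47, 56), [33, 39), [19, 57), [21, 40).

[19, 57)

Sort by start: [19, 57), [21, 40), [26, 36), [33, 39), [47, 56), [48, 52).
[21, 40) overlaps/touches [19, 57) → extend to [19, 57).
[26, 36) overlaps/touches [19, 57) → extend to [19, 57).
[33, 39) overlaps/touches [19, 57) → extend to [19, 57).
[47, 56) overlaps/touches [19, 57) → extend to [19, 57).
[48, 52) overlaps/touches [19, 57) → extend to [19, 57).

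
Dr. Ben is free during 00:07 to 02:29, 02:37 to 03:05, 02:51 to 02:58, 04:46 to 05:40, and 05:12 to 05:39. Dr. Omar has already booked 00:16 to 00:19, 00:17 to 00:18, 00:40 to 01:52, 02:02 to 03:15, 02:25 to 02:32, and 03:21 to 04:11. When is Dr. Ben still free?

00:07-00:16, 00:19-00:40, 01:52-02:02, 04:46-05:40

First set merges to 00:07-02:29, 02:37-03:05, 04:46-05:40.
Second set merges to 00:16-00:19, 00:40-01:52, 02:02-03:15, 03:21-04:11.
00:07-02:29 minus B → 00:07-00:16, 00:19-00:40, 01:52-02:02.
02:37-03:05: fully covered by B → removed.
04:46-05:40: no B overlap → unchanged.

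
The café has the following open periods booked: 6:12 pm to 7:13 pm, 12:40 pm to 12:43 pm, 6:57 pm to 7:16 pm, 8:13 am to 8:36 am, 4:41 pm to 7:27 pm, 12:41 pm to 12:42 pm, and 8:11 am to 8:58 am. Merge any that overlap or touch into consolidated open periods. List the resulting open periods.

Sort by start: 8:11 am-8:58 am, 8:13 am-8:36 am, 12:40 pm-12:43 pm, 12:41 pm-12:42 pm, 4:41 pm-7:27 pm, 6:12 pm-7:13 pm, 6:57 pm-7:16 pm.
8:13 am-8:36 am overlaps/touches 8:11 am-8:58 am → extend to 8:11 am-8:58 am.
12:40 pm-12:43 pm is disjoint → start new block.
12:41 pm-12:42 pm overlaps/touches 12:40 pm-12:43 pm → extend to 12:40 pm-12:43 pm.
4:41 pm-7:27 pm is disjoint → start new block.
6:12 pm-7:13 pm overlaps/touches 4:41 pm-7:27 pm → extend to 4:41 pm-7:27 pm.
6:57 pm-7:16 pm overlaps/touches 4:41 pm-7:27 pm → extend to 4:41 pm-7:27 pm.

8:11 am-8:58 am, 12:40 pm-12:43 pm, 4:41 pm-7:27 pm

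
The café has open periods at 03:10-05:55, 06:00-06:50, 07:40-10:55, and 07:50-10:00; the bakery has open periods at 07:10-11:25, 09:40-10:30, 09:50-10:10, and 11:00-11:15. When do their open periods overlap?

A, merged: 03:10–05:55, 06:00–06:50, 07:40–10:55.
B, merged: 07:10–11:25.
03:10–05:55: no overlap with the second set.
06:00–06:50: no overlap with the second set.
07:40–10:55 meets the second set on 07:40–10:55.

07:40–10:55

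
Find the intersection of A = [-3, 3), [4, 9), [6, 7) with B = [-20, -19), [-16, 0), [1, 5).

[-3, 0) ∪ [1, 3) ∪ [4, 5)

First set merges to [-3, 3), [4, 9).
[-3, 3) meets the second set on [-3, 0), [1, 3).
[4, 9) meets the second set on [4, 5).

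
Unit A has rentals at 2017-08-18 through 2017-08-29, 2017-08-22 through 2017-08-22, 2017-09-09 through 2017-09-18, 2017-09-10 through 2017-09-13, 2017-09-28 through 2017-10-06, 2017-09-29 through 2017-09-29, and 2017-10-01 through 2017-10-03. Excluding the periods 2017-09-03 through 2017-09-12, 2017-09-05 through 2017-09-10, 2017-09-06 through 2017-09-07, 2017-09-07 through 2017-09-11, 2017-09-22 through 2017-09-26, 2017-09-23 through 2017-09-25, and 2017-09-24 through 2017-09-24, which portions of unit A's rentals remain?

2017-08-18 through 2017-08-29, 2017-09-13 through 2017-09-18, 2017-09-28 through 2017-10-06

Merge the first list: 2017-08-18 through 2017-08-29, 2017-09-09 through 2017-09-18, 2017-09-28 through 2017-10-06.
Merge the second list: 2017-09-03 through 2017-09-12, 2017-09-22 through 2017-09-26.
2017-08-18 through 2017-08-29 is untouched.
2017-09-09 through 2017-09-18 with B removed leaves 2017-09-13 through 2017-09-18.
2017-09-28 through 2017-10-06 is untouched.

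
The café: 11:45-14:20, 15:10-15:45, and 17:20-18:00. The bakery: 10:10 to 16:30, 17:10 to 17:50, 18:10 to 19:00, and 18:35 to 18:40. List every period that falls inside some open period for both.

Second set merges to 10:10–16:30, 17:10–17:50, 18:10–19:00.
11:45–14:20 meets the second set on 11:45–14:20.
15:10–15:45 meets the second set on 15:10–15:45.
17:20–18:00 meets the second set on 17:20–17:50.

11:45–14:20, 15:10–15:45, 17:20–17:50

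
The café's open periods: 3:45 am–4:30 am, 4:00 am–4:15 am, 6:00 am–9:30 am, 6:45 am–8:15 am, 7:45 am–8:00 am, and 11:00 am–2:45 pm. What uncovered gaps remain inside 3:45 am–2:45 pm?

The merged coverage is 3:45 am–4:30 am, 6:00 am–9:30 am, 11:00 am–2:45 pm.
Complement within 3:45 am–2:45 pm: 4:30 am–6:00 am, 9:30 am–11:00 am.

4:30 am–6:00 am, 9:30 am–11:00 am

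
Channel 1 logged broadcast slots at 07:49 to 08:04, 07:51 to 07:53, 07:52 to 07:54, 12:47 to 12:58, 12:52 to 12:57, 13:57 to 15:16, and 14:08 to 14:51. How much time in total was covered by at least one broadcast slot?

1 h 45 min

Merged: 07:49–08:04, 12:47–12:58, 13:57–15:16.
Lengths: 15 min + 11 min + 1 h 19 min = 1 h 45 min.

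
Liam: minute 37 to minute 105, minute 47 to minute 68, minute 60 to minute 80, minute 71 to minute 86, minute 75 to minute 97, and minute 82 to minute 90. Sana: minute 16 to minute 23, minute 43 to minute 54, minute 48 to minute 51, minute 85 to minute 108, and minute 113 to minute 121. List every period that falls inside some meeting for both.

minute 43 to minute 54, minute 85 to minute 105

A, merged: minute 37 to minute 105.
B, merged: minute 16 to minute 23, minute 43 to minute 54, minute 85 to minute 108, minute 113 to minute 121.
minute 37 to minute 105 overlaps B on minute 43 to minute 54, minute 85 to minute 105.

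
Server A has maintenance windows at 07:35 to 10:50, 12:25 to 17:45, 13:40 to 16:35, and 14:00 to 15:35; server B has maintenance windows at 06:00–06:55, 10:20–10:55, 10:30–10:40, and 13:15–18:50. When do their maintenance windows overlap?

10:20-10:50, 13:15-17:45

A, merged: 07:35-10:50, 12:25-17:45.
B, merged: 06:00-06:55, 10:20-10:55, 13:15-18:50.
07:35-10:50 meets the second set on 10:20-10:50.
12:25-17:45 meets the second set on 13:15-17:45.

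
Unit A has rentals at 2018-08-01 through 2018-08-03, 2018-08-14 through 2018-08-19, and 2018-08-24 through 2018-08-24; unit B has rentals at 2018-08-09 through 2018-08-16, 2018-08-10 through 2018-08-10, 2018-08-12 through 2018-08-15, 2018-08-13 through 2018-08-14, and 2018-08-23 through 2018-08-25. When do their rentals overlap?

B, merged: 2018-08-09 through 2018-08-16, 2018-08-23 through 2018-08-25.
2018-08-01 through 2018-08-03: no overlap with the second set.
2018-08-14 through 2018-08-19 meets the second set on 2018-08-14 through 2018-08-16.
2018-08-24 through 2018-08-24 meets the second set on 2018-08-24 through 2018-08-24.

2018-08-14 through 2018-08-16, 2018-08-24 through 2018-08-24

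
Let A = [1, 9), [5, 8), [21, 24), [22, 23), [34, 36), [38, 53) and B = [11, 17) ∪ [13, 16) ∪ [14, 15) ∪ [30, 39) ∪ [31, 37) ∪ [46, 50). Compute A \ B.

A, merged: [1, 9), [21, 24), [34, 36), [38, 53).
B, merged: [11, 17), [30, 39), [46, 50).
[1, 9): no B overlap → unchanged.
[21, 24): no B overlap → unchanged.
[34, 36): fully covered by B → removed.
[38, 53) minus B → [39, 46), [50, 53).

[1, 9) ∪ [21, 24) ∪ [39, 46) ∪ [50, 53)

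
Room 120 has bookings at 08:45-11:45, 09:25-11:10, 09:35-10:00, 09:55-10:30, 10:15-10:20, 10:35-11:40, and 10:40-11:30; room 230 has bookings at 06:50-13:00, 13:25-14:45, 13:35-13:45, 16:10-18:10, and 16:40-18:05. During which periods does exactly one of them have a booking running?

First set merges to 08:45–11:45.
Second set merges to 06:50–13:00, 13:25–14:45, 16:10–18:10.
A \ B = none.
B \ A = 06:50–08:45, 11:45–13:00, 13:25–14:45, 16:10–18:10.
Union of the two gives the symmetric difference.

06:50–08:45, 11:45–13:00, 13:25–14:45, 16:10–18:10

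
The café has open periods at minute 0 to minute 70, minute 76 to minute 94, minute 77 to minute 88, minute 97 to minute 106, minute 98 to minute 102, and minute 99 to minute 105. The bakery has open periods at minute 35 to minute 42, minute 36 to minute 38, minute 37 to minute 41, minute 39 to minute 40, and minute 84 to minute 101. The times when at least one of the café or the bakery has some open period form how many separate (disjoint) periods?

First set merges to minute 0 to minute 70, minute 76 to minute 94, minute 97 to minute 106.
Second set merges to minute 35 to minute 42, minute 84 to minute 101.
A ∪ B = minute 0 to minute 70, minute 76 to minute 106.
That is 2 disjoint pieces.

2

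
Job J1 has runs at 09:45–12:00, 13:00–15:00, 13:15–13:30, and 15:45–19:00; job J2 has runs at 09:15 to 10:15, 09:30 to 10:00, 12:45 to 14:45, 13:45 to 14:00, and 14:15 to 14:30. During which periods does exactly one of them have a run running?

First set merges to 09:45–12:00, 13:00–15:00, 15:45–19:00.
Second set merges to 09:15–10:15, 12:45–14:45.
A but not B: 10:15–12:00, 14:45–15:00, 15:45–19:00.
B but not A: 09:15–09:45, 12:45–13:00.
Combining gives A △ B.

09:15–09:45, 10:15–12:00, 12:45–13:00, 14:45–15:00, 15:45–19:00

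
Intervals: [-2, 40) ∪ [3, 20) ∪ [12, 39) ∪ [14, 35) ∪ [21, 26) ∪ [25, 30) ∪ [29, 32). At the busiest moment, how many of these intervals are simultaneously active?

At 25, 5 of the intervals are simultaneously active.
No point has more.

5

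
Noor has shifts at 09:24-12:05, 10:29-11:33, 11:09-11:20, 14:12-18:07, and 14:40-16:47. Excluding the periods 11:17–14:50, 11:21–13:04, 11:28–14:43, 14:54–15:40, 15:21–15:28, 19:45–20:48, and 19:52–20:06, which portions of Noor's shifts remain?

Merge the first list: 09:24–12:05, 14:12–18:07.
Merge the second list: 11:17–14:50, 14:54–15:40, 19:45–20:48.
09:24–12:05 minus B → 09:24–11:17.
14:12–18:07 minus B → 14:50–14:54, 15:40–18:07.

09:24–11:17, 14:50–14:54, 15:40–18:07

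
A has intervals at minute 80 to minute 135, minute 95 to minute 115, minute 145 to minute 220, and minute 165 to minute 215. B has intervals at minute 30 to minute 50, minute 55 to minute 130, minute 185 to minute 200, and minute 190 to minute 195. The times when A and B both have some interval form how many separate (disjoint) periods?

2

Merge the first list: minute 80 to minute 135, minute 145 to minute 220.
Merge the second list: minute 30 to minute 50, minute 55 to minute 130, minute 185 to minute 200.
A ∩ B = minute 80 to minute 130, minute 185 to minute 200.
That is 2 disjoint pieces.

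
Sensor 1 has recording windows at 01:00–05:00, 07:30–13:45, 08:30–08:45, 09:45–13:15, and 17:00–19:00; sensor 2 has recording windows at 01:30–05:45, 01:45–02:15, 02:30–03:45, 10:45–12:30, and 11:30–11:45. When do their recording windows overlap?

01:30–05:00, 10:45–12:30

First set merges to 01:00–05:00, 07:30–13:45, 17:00–19:00.
Second set merges to 01:30–05:45, 10:45–12:30.
01:00–05:00 meets the second set on 01:30–05:00.
07:30–13:45 meets the second set on 10:45–12:30.
17:00–19:00: no overlap with the second set.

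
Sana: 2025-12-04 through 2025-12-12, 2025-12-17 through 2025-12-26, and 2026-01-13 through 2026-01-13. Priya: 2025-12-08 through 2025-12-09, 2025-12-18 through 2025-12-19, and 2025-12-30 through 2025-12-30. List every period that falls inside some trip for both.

2025-12-04 through 2025-12-12 ∩ B → 2025-12-08 through 2025-12-09.
2025-12-17 through 2025-12-26 ∩ B → 2025-12-18 through 2025-12-19.
2026-01-13 through 2026-01-13 meets no B interval.

2025-12-08 through 2025-12-09, 2025-12-18 through 2025-12-19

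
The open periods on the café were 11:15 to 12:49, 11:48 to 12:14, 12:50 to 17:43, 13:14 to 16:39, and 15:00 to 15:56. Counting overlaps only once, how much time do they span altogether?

6 h 27 min

Merged: 11:15–12:49, 12:50–17:43.
Lengths: 1 h 34 min + 4 h 53 min = 6 h 27 min.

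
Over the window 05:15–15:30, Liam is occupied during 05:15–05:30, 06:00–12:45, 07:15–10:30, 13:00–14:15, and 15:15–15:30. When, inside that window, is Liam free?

05:30–06:00, 12:45–13:00, 14:15–15:15

After merging, the occupied span is 05:15–05:30, 06:00–12:45, 13:00–14:15, 15:15–15:30.
Gaps within 05:15–15:30: 05:30–06:00, 12:45–13:00, 14:15–15:15.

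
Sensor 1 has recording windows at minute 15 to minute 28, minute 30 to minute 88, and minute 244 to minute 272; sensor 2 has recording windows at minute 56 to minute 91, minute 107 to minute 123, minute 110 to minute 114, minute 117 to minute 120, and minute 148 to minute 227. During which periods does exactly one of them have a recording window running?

minute 15 to minute 28, minute 30 to minute 56, minute 88 to minute 91, minute 107 to minute 123, minute 148 to minute 227, minute 244 to minute 272

Second set merges to minute 56 to minute 91, minute 107 to minute 123, minute 148 to minute 227.
Only in the first: minute 15 to minute 28, minute 30 to minute 56, minute 244 to minute 272.
Only in the second: minute 88 to minute 91, minute 107 to minute 123, minute 148 to minute 227.
Together these are the periods covered by exactly one.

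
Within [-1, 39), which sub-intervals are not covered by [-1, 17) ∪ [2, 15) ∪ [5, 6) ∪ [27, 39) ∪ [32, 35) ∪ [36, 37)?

[17, 27)

The merged coverage is [-1, 17), [27, 39).
Gaps within [-1, 39): [17, 27).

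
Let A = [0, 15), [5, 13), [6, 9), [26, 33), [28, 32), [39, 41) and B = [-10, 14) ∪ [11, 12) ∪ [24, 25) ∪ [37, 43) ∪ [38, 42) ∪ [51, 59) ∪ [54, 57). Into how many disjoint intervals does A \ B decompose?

2

Merge the first list: [0, 15), [26, 33), [39, 41).
Merge the second list: [-10, 14), [24, 25), [37, 43), [51, 59).
A \ B = [14, 15), [26, 33).
That is 2 disjoint pieces.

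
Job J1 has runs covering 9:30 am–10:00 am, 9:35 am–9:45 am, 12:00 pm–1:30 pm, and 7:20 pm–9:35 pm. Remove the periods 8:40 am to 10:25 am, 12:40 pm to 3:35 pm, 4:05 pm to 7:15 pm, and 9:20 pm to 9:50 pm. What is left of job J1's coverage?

12:00 pm–12:40 pm, 7:20 pm–9:20 pm

Merge the first list: 9:30 am–10:00 am, 12:00 pm–1:30 pm, 7:20 pm–9:35 pm.
9:30 am–10:00 am lies entirely inside B → drops out.
12:00 pm–1:30 pm with B removed leaves 12:00 pm–12:40 pm.
7:20 pm–9:35 pm with B removed leaves 7:20 pm–9:20 pm.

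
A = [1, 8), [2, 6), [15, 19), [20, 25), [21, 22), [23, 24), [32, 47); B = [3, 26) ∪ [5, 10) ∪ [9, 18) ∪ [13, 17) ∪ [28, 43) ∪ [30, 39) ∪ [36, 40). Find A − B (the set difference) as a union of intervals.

[1, 3) ∪ [43, 47)

A, merged: [1, 8), [15, 19), [20, 25), [32, 47).
B, merged: [3, 26), [28, 43).
[1, 8) \ B = [1, 3).
[15, 19): entirely removed.
[20, 25): entirely removed.
[32, 47) \ B = [43, 47).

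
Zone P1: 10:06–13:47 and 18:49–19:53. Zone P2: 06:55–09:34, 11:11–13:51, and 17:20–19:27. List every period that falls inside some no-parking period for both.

10:06–13:47 overlaps B on 11:11–13:47.
18:49–19:53 overlaps B on 18:49–19:27.

11:11–13:47, 18:49–19:27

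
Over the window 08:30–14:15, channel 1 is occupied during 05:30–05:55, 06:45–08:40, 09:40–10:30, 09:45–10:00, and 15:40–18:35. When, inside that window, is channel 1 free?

The merged coverage is 05:30–05:55, 06:45–08:40, 09:40–10:30, 15:40–18:35.
Complement within 08:30–14:15: 08:40–09:40, 10:30–14:15.

08:40–09:40, 10:30–14:15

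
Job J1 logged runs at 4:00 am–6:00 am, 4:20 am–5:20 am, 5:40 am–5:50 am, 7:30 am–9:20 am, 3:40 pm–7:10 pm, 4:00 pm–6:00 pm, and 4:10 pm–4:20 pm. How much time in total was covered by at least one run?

7 h 20 min

Merged: 4:00 am–6:00 am, 7:30 am–9:20 am, 3:40 pm–7:10 pm.
Lengths: 2 h + 1 h 50 min + 3 h 30 min = 7 h 20 min.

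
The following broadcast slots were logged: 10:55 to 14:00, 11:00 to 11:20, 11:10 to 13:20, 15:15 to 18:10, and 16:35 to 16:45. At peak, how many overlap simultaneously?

At 11:10, 3 of the intervals are simultaneously active.
No point has more.

3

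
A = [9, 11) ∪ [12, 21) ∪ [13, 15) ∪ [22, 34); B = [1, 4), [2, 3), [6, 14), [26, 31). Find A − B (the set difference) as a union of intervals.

[14, 21) ∪ [22, 26) ∪ [31, 34)

A, merged: [9, 11), [12, 21), [22, 34).
B, merged: [1, 4), [6, 14), [26, 31).
[9, 11): fully covered by B → removed.
[12, 21) minus B → [14, 21).
[22, 34) minus B → [22, 26), [31, 34).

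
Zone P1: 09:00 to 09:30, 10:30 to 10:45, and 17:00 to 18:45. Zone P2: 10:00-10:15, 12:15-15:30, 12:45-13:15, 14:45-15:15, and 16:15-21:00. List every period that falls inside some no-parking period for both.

17:00–18:45

Merge the second list: 10:00–10:15, 12:15–15:30, 16:15–21:00.
09:00–09:30 falls entirely outside B.
10:30–10:45 falls entirely outside B.
17:00–18:45 overlaps B on 17:00–18:45.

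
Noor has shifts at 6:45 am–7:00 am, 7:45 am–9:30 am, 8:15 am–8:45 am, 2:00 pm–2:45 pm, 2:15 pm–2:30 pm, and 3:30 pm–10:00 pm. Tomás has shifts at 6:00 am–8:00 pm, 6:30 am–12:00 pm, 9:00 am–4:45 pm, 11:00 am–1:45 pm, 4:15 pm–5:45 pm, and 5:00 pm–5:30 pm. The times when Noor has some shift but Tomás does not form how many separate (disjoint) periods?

1

First set merges to 6:45 am–7:00 am, 7:45 am–9:30 am, 2:00 pm–2:45 pm, 3:30 pm–10:00 pm.
Second set merges to 6:00 am–8:00 pm.
A \ B = 8:00 pm–10:00 pm.
That is 1 disjoint piece.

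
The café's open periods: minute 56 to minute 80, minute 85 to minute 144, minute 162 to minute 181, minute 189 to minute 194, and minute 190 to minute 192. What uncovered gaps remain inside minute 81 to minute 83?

After merging, the occupied span is minute 56 to minute 80, minute 85 to minute 144, minute 162 to minute 181, minute 189 to minute 194.
Gaps within minute 81 to minute 83: minute 81 to minute 83.

minute 81 to minute 83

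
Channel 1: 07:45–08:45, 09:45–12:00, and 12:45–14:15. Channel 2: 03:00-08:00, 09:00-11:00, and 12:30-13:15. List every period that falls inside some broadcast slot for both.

07:45-08:00, 09:45-11:00, 12:45-13:15

07:45-08:45 ∩ B → 07:45-08:00.
09:45-12:00 ∩ B → 09:45-11:00.
12:45-14:15 ∩ B → 12:45-13:15.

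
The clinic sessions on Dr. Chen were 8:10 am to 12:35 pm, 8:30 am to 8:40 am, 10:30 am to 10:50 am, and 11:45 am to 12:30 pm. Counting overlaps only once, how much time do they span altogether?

4 h 25 min

Merged: 8:10 am–12:35 pm.
Length: 4 h 25 min.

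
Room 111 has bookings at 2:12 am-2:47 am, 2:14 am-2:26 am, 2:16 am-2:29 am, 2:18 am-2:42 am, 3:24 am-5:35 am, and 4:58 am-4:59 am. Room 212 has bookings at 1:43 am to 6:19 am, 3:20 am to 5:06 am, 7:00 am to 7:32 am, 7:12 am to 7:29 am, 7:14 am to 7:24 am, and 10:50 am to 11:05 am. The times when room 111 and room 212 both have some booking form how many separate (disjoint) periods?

2

Merge the first list: 2:12 am-2:47 am, 3:24 am-5:35 am.
Merge the second list: 1:43 am-6:19 am, 7:00 am-7:32 am, 10:50 am-11:05 am.
A ∩ B = 2:12 am-2:47 am, 3:24 am-5:35 am.
That is 2 disjoint pieces.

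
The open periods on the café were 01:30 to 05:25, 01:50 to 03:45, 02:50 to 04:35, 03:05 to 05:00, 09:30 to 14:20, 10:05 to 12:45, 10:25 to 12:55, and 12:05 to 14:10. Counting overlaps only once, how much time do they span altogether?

Merged: 01:30-05:25, 09:30-14:20.
Lengths: 3 h 55 min + 4 h 50 min = 8 h 45 min.

8 h 45 min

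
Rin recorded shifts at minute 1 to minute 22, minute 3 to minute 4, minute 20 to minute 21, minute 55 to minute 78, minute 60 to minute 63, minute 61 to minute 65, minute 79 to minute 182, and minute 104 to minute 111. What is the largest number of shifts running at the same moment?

Walk the sorted start/end points keeping a running depth.
The depth first hits 3 at minute 61.

3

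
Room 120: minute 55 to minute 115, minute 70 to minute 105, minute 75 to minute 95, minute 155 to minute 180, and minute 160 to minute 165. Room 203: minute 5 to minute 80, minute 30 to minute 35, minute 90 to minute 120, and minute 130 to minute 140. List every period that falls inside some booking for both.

A, merged: minute 55 to minute 115, minute 155 to minute 180.
B, merged: minute 5 to minute 80, minute 90 to minute 120, minute 130 to minute 140.
minute 55 to minute 115 overlaps B on minute 55 to minute 80, minute 90 to minute 115.
minute 155 to minute 180 falls entirely outside B.

minute 55 to minute 80, minute 90 to minute 115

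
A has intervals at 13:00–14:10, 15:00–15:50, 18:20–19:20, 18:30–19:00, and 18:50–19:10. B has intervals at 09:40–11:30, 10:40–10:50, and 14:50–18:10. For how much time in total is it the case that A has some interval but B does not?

2 h 10 min

A, merged: 13:00–14:10, 15:00–15:50, 18:20–19:20.
B, merged: 09:40–11:30, 14:50–18:10.
A \ B = 13:00–14:10, 18:20–19:20.
Total: 1 h 10 min + 1 h = 2 h 10 min.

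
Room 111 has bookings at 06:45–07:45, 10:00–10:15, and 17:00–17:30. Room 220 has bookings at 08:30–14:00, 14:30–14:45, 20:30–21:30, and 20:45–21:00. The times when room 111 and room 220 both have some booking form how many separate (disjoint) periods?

Merge the second list: 08:30–14:00, 14:30–14:45, 20:30–21:30.
A ∩ B = 10:00–10:15.
That is 1 disjoint piece.

1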